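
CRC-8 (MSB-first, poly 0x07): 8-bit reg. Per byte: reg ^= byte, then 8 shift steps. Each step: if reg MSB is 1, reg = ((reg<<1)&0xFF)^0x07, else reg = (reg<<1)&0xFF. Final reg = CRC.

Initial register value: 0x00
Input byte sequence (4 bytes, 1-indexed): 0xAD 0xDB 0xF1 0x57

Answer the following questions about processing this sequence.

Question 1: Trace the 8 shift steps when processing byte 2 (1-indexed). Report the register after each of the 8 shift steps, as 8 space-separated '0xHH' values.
Answer: 0x25 0x4A 0x94 0x2F 0x5E 0xBC 0x7F 0xFE

Derivation:
After byte 1 (0xAD): reg=0x4A
Register before byte 2: 0x4A
After XOR with byte 0xDB: 0x91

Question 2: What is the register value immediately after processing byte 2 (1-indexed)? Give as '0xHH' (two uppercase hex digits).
After byte 1 (0xAD): reg=0x4A
After byte 2 (0xDB): reg=0xFE

Answer: 0xFE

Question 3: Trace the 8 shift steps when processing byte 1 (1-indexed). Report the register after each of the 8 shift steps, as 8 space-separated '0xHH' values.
Register before byte 1: 0x00
After XOR with byte 0xAD: 0xAD

Answer: 0x5D 0xBA 0x73 0xE6 0xCB 0x91 0x25 0x4A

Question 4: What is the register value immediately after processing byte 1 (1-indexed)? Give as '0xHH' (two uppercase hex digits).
After byte 1 (0xAD): reg=0x4A

Answer: 0x4A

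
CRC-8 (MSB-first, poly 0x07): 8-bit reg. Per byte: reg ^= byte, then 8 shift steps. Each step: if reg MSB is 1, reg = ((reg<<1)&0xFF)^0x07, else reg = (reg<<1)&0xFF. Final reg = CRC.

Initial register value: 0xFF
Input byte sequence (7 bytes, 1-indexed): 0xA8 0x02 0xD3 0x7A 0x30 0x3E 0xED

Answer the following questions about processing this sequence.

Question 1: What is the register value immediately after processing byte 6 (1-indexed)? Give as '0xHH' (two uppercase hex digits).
After byte 1 (0xA8): reg=0xA2
After byte 2 (0x02): reg=0x69
After byte 3 (0xD3): reg=0x2F
After byte 4 (0x7A): reg=0xAC
After byte 5 (0x30): reg=0xDD
After byte 6 (0x3E): reg=0xA7

Answer: 0xA7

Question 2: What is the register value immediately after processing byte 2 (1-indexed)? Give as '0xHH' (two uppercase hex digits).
Answer: 0x69

Derivation:
After byte 1 (0xA8): reg=0xA2
After byte 2 (0x02): reg=0x69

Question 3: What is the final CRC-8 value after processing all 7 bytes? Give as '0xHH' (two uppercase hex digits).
After byte 1 (0xA8): reg=0xA2
After byte 2 (0x02): reg=0x69
After byte 3 (0xD3): reg=0x2F
After byte 4 (0x7A): reg=0xAC
After byte 5 (0x30): reg=0xDD
After byte 6 (0x3E): reg=0xA7
After byte 7 (0xED): reg=0xF1

Answer: 0xF1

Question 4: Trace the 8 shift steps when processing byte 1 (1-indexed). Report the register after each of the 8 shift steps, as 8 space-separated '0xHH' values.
Register before byte 1: 0xFF
After XOR with byte 0xA8: 0x57

Answer: 0xAE 0x5B 0xB6 0x6B 0xD6 0xAB 0x51 0xA2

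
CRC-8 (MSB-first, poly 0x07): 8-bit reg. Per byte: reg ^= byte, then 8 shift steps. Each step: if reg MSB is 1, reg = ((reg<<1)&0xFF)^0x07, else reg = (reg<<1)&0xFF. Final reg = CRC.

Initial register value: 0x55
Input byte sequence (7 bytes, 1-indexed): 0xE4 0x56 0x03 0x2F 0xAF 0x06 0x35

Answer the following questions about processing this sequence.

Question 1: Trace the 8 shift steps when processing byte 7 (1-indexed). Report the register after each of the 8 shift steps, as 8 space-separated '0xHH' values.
Answer: 0x26 0x4C 0x98 0x37 0x6E 0xDC 0xBF 0x79

Derivation:
After byte 1 (0xE4): reg=0x1E
After byte 2 (0x56): reg=0xFF
After byte 3 (0x03): reg=0xFA
After byte 4 (0x2F): reg=0x25
After byte 5 (0xAF): reg=0xBF
After byte 6 (0x06): reg=0x26
Register before byte 7: 0x26
After XOR with byte 0x35: 0x13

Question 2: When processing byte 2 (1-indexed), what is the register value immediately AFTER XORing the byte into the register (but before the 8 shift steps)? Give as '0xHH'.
Register before byte 2: 0x1E
Byte 2: 0x56
0x1E XOR 0x56 = 0x48

Answer: 0x48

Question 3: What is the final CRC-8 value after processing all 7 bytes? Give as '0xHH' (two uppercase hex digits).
After byte 1 (0xE4): reg=0x1E
After byte 2 (0x56): reg=0xFF
After byte 3 (0x03): reg=0xFA
After byte 4 (0x2F): reg=0x25
After byte 5 (0xAF): reg=0xBF
After byte 6 (0x06): reg=0x26
After byte 7 (0x35): reg=0x79

Answer: 0x79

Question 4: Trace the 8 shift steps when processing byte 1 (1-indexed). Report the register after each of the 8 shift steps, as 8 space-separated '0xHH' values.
Register before byte 1: 0x55
After XOR with byte 0xE4: 0xB1

Answer: 0x65 0xCA 0x93 0x21 0x42 0x84 0x0F 0x1E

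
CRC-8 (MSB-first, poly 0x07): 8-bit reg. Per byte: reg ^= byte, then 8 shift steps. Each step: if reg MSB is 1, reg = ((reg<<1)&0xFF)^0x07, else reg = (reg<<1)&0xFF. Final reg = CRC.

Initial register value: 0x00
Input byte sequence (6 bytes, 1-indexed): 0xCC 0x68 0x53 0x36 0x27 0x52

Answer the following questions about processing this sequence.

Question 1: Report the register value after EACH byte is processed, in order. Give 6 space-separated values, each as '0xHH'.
0x6A 0x0E 0x94 0x67 0xC7 0xE2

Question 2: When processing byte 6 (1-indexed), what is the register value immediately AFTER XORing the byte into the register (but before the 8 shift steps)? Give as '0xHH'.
Register before byte 6: 0xC7
Byte 6: 0x52
0xC7 XOR 0x52 = 0x95

Answer: 0x95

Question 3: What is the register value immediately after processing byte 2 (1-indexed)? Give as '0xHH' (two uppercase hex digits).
Answer: 0x0E

Derivation:
After byte 1 (0xCC): reg=0x6A
After byte 2 (0x68): reg=0x0E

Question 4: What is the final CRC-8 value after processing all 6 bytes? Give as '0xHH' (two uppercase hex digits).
After byte 1 (0xCC): reg=0x6A
After byte 2 (0x68): reg=0x0E
After byte 3 (0x53): reg=0x94
After byte 4 (0x36): reg=0x67
After byte 5 (0x27): reg=0xC7
After byte 6 (0x52): reg=0xE2

Answer: 0xE2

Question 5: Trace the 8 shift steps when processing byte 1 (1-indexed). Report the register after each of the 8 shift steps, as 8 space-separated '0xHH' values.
Answer: 0x9F 0x39 0x72 0xE4 0xCF 0x99 0x35 0x6A

Derivation:
Register before byte 1: 0x00
After XOR with byte 0xCC: 0xCC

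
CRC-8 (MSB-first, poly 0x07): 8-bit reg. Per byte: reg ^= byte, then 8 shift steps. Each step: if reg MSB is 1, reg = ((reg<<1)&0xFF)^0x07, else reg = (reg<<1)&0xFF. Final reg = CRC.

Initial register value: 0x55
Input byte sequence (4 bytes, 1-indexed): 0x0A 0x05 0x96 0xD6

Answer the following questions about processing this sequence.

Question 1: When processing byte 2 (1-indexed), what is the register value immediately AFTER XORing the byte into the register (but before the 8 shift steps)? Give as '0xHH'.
Register before byte 2: 0x9A
Byte 2: 0x05
0x9A XOR 0x05 = 0x9F

Answer: 0x9F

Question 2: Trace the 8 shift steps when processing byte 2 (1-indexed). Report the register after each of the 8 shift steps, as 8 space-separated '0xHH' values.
After byte 1 (0x0A): reg=0x9A
Register before byte 2: 0x9A
After XOR with byte 0x05: 0x9F

Answer: 0x39 0x72 0xE4 0xCF 0x99 0x35 0x6A 0xD4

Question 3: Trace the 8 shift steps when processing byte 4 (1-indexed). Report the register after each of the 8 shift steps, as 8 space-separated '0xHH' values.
Answer: 0x3E 0x7C 0xF8 0xF7 0xE9 0xD5 0xAD 0x5D

Derivation:
After byte 1 (0x0A): reg=0x9A
After byte 2 (0x05): reg=0xD4
After byte 3 (0x96): reg=0xC9
Register before byte 4: 0xC9
After XOR with byte 0xD6: 0x1F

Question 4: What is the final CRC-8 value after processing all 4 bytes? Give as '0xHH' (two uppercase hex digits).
After byte 1 (0x0A): reg=0x9A
After byte 2 (0x05): reg=0xD4
After byte 3 (0x96): reg=0xC9
After byte 4 (0xD6): reg=0x5D

Answer: 0x5D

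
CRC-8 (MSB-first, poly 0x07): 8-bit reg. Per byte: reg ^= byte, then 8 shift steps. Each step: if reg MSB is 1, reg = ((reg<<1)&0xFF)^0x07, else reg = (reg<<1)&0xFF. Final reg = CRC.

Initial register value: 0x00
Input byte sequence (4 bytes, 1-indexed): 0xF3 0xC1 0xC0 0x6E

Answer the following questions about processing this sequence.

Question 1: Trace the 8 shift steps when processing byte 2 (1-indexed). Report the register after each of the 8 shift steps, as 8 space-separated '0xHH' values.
Answer: 0x2C 0x58 0xB0 0x67 0xCE 0x9B 0x31 0x62

Derivation:
After byte 1 (0xF3): reg=0xD7
Register before byte 2: 0xD7
After XOR with byte 0xC1: 0x16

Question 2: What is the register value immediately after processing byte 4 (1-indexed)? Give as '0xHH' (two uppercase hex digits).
Answer: 0x3F

Derivation:
After byte 1 (0xF3): reg=0xD7
After byte 2 (0xC1): reg=0x62
After byte 3 (0xC0): reg=0x67
After byte 4 (0x6E): reg=0x3F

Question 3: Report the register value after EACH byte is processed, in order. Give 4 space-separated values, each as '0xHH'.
0xD7 0x62 0x67 0x3F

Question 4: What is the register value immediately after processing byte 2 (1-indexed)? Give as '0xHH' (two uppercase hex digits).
After byte 1 (0xF3): reg=0xD7
After byte 2 (0xC1): reg=0x62

Answer: 0x62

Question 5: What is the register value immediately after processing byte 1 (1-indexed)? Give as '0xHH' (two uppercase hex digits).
Answer: 0xD7

Derivation:
After byte 1 (0xF3): reg=0xD7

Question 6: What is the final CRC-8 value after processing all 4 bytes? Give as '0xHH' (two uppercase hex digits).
After byte 1 (0xF3): reg=0xD7
After byte 2 (0xC1): reg=0x62
After byte 3 (0xC0): reg=0x67
After byte 4 (0x6E): reg=0x3F

Answer: 0x3F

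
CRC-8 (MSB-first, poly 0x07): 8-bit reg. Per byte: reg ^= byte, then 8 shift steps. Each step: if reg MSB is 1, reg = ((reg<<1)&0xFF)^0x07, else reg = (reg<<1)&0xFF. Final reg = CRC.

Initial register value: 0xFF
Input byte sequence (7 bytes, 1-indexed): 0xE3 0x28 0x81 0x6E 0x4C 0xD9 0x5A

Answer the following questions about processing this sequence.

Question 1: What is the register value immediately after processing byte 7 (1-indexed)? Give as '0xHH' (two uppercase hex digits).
Answer: 0xA6

Derivation:
After byte 1 (0xE3): reg=0x54
After byte 2 (0x28): reg=0x73
After byte 3 (0x81): reg=0xD0
After byte 4 (0x6E): reg=0x33
After byte 5 (0x4C): reg=0x7A
After byte 6 (0xD9): reg=0x60
After byte 7 (0x5A): reg=0xA6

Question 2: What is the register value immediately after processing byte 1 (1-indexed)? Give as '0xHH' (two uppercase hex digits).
After byte 1 (0xE3): reg=0x54

Answer: 0x54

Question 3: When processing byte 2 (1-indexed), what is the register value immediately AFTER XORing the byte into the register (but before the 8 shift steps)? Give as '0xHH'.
Register before byte 2: 0x54
Byte 2: 0x28
0x54 XOR 0x28 = 0x7C

Answer: 0x7C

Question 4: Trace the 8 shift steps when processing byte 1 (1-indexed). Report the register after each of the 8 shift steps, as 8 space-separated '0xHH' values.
Register before byte 1: 0xFF
After XOR with byte 0xE3: 0x1C

Answer: 0x38 0x70 0xE0 0xC7 0x89 0x15 0x2A 0x54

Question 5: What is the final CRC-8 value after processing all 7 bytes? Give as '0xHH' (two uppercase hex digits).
After byte 1 (0xE3): reg=0x54
After byte 2 (0x28): reg=0x73
After byte 3 (0x81): reg=0xD0
After byte 4 (0x6E): reg=0x33
After byte 5 (0x4C): reg=0x7A
After byte 6 (0xD9): reg=0x60
After byte 7 (0x5A): reg=0xA6

Answer: 0xA6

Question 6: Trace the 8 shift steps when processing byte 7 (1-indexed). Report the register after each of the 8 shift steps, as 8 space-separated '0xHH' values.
After byte 1 (0xE3): reg=0x54
After byte 2 (0x28): reg=0x73
After byte 3 (0x81): reg=0xD0
After byte 4 (0x6E): reg=0x33
After byte 5 (0x4C): reg=0x7A
After byte 6 (0xD9): reg=0x60
Register before byte 7: 0x60
After XOR with byte 0x5A: 0x3A

Answer: 0x74 0xE8 0xD7 0xA9 0x55 0xAA 0x53 0xA6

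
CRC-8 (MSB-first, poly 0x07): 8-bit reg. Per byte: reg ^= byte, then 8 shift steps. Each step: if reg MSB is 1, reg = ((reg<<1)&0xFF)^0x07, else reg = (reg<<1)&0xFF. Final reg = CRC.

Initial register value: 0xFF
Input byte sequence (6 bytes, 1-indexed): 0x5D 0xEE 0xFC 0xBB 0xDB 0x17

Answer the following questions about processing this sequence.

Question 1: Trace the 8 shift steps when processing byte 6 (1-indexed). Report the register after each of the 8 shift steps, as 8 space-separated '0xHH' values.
Answer: 0x85 0x0D 0x1A 0x34 0x68 0xD0 0xA7 0x49

Derivation:
After byte 1 (0x5D): reg=0x67
After byte 2 (0xEE): reg=0xB6
After byte 3 (0xFC): reg=0xF1
After byte 4 (0xBB): reg=0xF1
After byte 5 (0xDB): reg=0xD6
Register before byte 6: 0xD6
After XOR with byte 0x17: 0xC1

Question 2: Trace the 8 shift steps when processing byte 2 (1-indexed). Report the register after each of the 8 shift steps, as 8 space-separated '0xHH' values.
After byte 1 (0x5D): reg=0x67
Register before byte 2: 0x67
After XOR with byte 0xEE: 0x89

Answer: 0x15 0x2A 0x54 0xA8 0x57 0xAE 0x5B 0xB6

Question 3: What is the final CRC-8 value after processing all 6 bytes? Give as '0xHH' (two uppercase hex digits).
Answer: 0x49

Derivation:
After byte 1 (0x5D): reg=0x67
After byte 2 (0xEE): reg=0xB6
After byte 3 (0xFC): reg=0xF1
After byte 4 (0xBB): reg=0xF1
After byte 5 (0xDB): reg=0xD6
After byte 6 (0x17): reg=0x49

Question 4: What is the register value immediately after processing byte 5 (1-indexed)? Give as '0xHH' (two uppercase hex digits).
Answer: 0xD6

Derivation:
After byte 1 (0x5D): reg=0x67
After byte 2 (0xEE): reg=0xB6
After byte 3 (0xFC): reg=0xF1
After byte 4 (0xBB): reg=0xF1
After byte 5 (0xDB): reg=0xD6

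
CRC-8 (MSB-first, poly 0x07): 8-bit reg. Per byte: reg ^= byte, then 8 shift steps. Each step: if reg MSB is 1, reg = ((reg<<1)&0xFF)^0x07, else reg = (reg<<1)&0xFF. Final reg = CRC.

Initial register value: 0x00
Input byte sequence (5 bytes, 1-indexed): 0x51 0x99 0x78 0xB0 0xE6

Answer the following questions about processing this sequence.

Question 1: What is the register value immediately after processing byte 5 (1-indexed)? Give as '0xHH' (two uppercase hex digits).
After byte 1 (0x51): reg=0xB0
After byte 2 (0x99): reg=0xDF
After byte 3 (0x78): reg=0x7C
After byte 4 (0xB0): reg=0x6A
After byte 5 (0xE6): reg=0xAD

Answer: 0xAD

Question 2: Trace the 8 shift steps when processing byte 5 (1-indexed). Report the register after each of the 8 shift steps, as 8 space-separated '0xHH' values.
After byte 1 (0x51): reg=0xB0
After byte 2 (0x99): reg=0xDF
After byte 3 (0x78): reg=0x7C
After byte 4 (0xB0): reg=0x6A
Register before byte 5: 0x6A
After XOR with byte 0xE6: 0x8C

Answer: 0x1F 0x3E 0x7C 0xF8 0xF7 0xE9 0xD5 0xAD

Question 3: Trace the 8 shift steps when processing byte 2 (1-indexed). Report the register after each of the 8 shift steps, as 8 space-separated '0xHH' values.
After byte 1 (0x51): reg=0xB0
Register before byte 2: 0xB0
After XOR with byte 0x99: 0x29

Answer: 0x52 0xA4 0x4F 0x9E 0x3B 0x76 0xEC 0xDF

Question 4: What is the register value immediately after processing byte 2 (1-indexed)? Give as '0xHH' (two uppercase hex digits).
After byte 1 (0x51): reg=0xB0
After byte 2 (0x99): reg=0xDF

Answer: 0xDF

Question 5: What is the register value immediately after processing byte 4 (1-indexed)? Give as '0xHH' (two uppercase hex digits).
Answer: 0x6A

Derivation:
After byte 1 (0x51): reg=0xB0
After byte 2 (0x99): reg=0xDF
After byte 3 (0x78): reg=0x7C
After byte 4 (0xB0): reg=0x6A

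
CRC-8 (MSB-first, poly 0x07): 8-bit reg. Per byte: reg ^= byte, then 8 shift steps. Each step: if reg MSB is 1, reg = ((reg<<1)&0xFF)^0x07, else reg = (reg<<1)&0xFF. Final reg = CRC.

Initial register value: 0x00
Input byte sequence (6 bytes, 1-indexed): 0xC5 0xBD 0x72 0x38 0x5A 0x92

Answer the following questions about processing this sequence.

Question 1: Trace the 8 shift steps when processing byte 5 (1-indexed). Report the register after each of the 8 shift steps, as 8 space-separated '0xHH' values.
Answer: 0xCD 0x9D 0x3D 0x7A 0xF4 0xEF 0xD9 0xB5

Derivation:
After byte 1 (0xC5): reg=0x55
After byte 2 (0xBD): reg=0x96
After byte 3 (0x72): reg=0xB2
After byte 4 (0x38): reg=0xBF
Register before byte 5: 0xBF
After XOR with byte 0x5A: 0xE5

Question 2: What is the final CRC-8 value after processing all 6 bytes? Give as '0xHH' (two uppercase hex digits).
Answer: 0xF5

Derivation:
After byte 1 (0xC5): reg=0x55
After byte 2 (0xBD): reg=0x96
After byte 3 (0x72): reg=0xB2
After byte 4 (0x38): reg=0xBF
After byte 5 (0x5A): reg=0xB5
After byte 6 (0x92): reg=0xF5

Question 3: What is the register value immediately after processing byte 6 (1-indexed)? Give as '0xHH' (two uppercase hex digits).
Answer: 0xF5

Derivation:
After byte 1 (0xC5): reg=0x55
After byte 2 (0xBD): reg=0x96
After byte 3 (0x72): reg=0xB2
After byte 4 (0x38): reg=0xBF
After byte 5 (0x5A): reg=0xB5
After byte 6 (0x92): reg=0xF5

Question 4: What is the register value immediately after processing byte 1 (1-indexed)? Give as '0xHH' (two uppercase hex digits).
Answer: 0x55

Derivation:
After byte 1 (0xC5): reg=0x55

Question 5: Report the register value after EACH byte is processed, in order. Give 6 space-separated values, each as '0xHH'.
0x55 0x96 0xB2 0xBF 0xB5 0xF5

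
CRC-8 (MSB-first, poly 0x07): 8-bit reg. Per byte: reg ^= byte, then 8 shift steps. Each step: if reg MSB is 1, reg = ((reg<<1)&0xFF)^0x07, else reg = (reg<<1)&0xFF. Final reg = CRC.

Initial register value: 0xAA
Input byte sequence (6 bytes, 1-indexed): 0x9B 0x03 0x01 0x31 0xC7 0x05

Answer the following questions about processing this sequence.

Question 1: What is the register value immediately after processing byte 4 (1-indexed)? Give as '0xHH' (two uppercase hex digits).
Answer: 0x80

Derivation:
After byte 1 (0x9B): reg=0x97
After byte 2 (0x03): reg=0xE5
After byte 3 (0x01): reg=0xB2
After byte 4 (0x31): reg=0x80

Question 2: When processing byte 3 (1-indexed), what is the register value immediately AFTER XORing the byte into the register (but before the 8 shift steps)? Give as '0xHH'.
Answer: 0xE4

Derivation:
Register before byte 3: 0xE5
Byte 3: 0x01
0xE5 XOR 0x01 = 0xE4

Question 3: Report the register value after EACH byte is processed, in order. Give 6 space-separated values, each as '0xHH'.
0x97 0xE5 0xB2 0x80 0xD2 0x2B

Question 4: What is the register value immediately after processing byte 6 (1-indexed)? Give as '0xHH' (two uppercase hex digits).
After byte 1 (0x9B): reg=0x97
After byte 2 (0x03): reg=0xE5
After byte 3 (0x01): reg=0xB2
After byte 4 (0x31): reg=0x80
After byte 5 (0xC7): reg=0xD2
After byte 6 (0x05): reg=0x2B

Answer: 0x2B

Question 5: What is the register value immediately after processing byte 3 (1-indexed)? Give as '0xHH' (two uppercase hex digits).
After byte 1 (0x9B): reg=0x97
After byte 2 (0x03): reg=0xE5
After byte 3 (0x01): reg=0xB2

Answer: 0xB2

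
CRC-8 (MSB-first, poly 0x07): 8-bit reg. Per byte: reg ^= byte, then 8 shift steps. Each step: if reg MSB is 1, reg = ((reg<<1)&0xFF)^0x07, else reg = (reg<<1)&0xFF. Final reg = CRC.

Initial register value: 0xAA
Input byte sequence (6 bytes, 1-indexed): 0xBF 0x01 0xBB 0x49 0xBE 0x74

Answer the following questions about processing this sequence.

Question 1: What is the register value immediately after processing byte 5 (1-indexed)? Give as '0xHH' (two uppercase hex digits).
After byte 1 (0xBF): reg=0x6B
After byte 2 (0x01): reg=0x11
After byte 3 (0xBB): reg=0x5F
After byte 4 (0x49): reg=0x62
After byte 5 (0xBE): reg=0x1A

Answer: 0x1A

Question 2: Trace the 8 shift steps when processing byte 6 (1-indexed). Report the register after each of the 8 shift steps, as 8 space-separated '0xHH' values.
After byte 1 (0xBF): reg=0x6B
After byte 2 (0x01): reg=0x11
After byte 3 (0xBB): reg=0x5F
After byte 4 (0x49): reg=0x62
After byte 5 (0xBE): reg=0x1A
Register before byte 6: 0x1A
After XOR with byte 0x74: 0x6E

Answer: 0xDC 0xBF 0x79 0xF2 0xE3 0xC1 0x85 0x0D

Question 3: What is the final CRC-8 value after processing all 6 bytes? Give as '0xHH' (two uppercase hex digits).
After byte 1 (0xBF): reg=0x6B
After byte 2 (0x01): reg=0x11
After byte 3 (0xBB): reg=0x5F
After byte 4 (0x49): reg=0x62
After byte 5 (0xBE): reg=0x1A
After byte 6 (0x74): reg=0x0D

Answer: 0x0D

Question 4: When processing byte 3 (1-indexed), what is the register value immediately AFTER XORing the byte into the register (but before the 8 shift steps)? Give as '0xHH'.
Register before byte 3: 0x11
Byte 3: 0xBB
0x11 XOR 0xBB = 0xAA

Answer: 0xAA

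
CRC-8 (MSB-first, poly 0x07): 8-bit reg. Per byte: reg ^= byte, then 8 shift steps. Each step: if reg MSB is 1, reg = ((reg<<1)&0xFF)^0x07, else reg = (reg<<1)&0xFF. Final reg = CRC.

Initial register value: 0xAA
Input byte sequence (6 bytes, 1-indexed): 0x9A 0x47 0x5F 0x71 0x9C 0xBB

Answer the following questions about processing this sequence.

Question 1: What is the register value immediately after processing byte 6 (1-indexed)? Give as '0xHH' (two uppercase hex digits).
Answer: 0x53

Derivation:
After byte 1 (0x9A): reg=0x90
After byte 2 (0x47): reg=0x2B
After byte 3 (0x5F): reg=0x4B
After byte 4 (0x71): reg=0xA6
After byte 5 (0x9C): reg=0xA6
After byte 6 (0xBB): reg=0x53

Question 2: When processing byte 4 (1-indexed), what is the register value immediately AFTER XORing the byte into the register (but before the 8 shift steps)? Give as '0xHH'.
Register before byte 4: 0x4B
Byte 4: 0x71
0x4B XOR 0x71 = 0x3A

Answer: 0x3A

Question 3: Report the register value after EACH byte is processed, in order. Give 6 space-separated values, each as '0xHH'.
0x90 0x2B 0x4B 0xA6 0xA6 0x53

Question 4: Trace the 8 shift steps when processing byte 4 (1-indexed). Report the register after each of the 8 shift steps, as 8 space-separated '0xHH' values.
After byte 1 (0x9A): reg=0x90
After byte 2 (0x47): reg=0x2B
After byte 3 (0x5F): reg=0x4B
Register before byte 4: 0x4B
After XOR with byte 0x71: 0x3A

Answer: 0x74 0xE8 0xD7 0xA9 0x55 0xAA 0x53 0xA6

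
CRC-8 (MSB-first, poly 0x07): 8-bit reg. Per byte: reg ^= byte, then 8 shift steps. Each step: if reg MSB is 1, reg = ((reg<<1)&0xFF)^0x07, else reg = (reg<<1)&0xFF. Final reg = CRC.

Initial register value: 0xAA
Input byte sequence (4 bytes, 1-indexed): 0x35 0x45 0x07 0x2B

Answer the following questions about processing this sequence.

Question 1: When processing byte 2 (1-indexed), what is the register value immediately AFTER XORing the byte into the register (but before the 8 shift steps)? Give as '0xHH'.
Answer: 0x91

Derivation:
Register before byte 2: 0xD4
Byte 2: 0x45
0xD4 XOR 0x45 = 0x91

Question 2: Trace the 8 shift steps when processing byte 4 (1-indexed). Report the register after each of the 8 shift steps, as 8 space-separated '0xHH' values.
Answer: 0x93 0x21 0x42 0x84 0x0F 0x1E 0x3C 0x78

Derivation:
After byte 1 (0x35): reg=0xD4
After byte 2 (0x45): reg=0xFE
After byte 3 (0x07): reg=0xE1
Register before byte 4: 0xE1
After XOR with byte 0x2B: 0xCA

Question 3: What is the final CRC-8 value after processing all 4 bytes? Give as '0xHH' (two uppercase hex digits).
After byte 1 (0x35): reg=0xD4
After byte 2 (0x45): reg=0xFE
After byte 3 (0x07): reg=0xE1
After byte 4 (0x2B): reg=0x78

Answer: 0x78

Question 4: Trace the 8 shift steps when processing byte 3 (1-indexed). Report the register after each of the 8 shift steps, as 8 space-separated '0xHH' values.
Answer: 0xF5 0xED 0xDD 0xBD 0x7D 0xFA 0xF3 0xE1

Derivation:
After byte 1 (0x35): reg=0xD4
After byte 2 (0x45): reg=0xFE
Register before byte 3: 0xFE
After XOR with byte 0x07: 0xF9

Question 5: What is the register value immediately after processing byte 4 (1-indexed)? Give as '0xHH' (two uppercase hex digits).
Answer: 0x78

Derivation:
After byte 1 (0x35): reg=0xD4
After byte 2 (0x45): reg=0xFE
After byte 3 (0x07): reg=0xE1
After byte 4 (0x2B): reg=0x78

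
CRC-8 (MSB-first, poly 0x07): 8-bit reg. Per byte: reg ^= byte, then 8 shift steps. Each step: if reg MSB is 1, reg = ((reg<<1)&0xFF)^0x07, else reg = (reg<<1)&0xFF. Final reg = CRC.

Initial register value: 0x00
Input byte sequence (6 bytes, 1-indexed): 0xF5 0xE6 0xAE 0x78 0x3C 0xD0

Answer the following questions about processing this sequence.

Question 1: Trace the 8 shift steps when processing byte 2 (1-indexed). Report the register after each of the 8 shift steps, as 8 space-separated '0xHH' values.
After byte 1 (0xF5): reg=0xC5
Register before byte 2: 0xC5
After XOR with byte 0xE6: 0x23

Answer: 0x46 0x8C 0x1F 0x3E 0x7C 0xF8 0xF7 0xE9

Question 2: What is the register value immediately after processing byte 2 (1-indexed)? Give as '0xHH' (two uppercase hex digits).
Answer: 0xE9

Derivation:
After byte 1 (0xF5): reg=0xC5
After byte 2 (0xE6): reg=0xE9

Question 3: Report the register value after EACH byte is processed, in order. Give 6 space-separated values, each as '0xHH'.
0xC5 0xE9 0xD2 0x5F 0x2E 0xF4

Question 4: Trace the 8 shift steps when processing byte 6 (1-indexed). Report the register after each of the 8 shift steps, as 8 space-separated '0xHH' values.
After byte 1 (0xF5): reg=0xC5
After byte 2 (0xE6): reg=0xE9
After byte 3 (0xAE): reg=0xD2
After byte 4 (0x78): reg=0x5F
After byte 5 (0x3C): reg=0x2E
Register before byte 6: 0x2E
After XOR with byte 0xD0: 0xFE

Answer: 0xFB 0xF1 0xE5 0xCD 0x9D 0x3D 0x7A 0xF4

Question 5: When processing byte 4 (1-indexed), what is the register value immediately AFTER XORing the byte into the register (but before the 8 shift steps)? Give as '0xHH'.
Register before byte 4: 0xD2
Byte 4: 0x78
0xD2 XOR 0x78 = 0xAA

Answer: 0xAA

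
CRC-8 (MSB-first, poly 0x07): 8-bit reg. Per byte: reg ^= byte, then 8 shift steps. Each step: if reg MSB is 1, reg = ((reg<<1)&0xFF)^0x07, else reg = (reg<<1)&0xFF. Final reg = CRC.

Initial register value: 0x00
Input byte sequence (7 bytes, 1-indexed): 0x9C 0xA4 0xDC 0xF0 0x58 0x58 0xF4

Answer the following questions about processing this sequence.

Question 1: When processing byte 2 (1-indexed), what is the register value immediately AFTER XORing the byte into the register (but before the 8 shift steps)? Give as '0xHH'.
Answer: 0x79

Derivation:
Register before byte 2: 0xDD
Byte 2: 0xA4
0xDD XOR 0xA4 = 0x79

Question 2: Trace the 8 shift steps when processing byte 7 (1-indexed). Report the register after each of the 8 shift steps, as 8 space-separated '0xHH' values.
After byte 1 (0x9C): reg=0xDD
After byte 2 (0xA4): reg=0x68
After byte 3 (0xDC): reg=0x05
After byte 4 (0xF0): reg=0xC5
After byte 5 (0x58): reg=0xDA
After byte 6 (0x58): reg=0x87
Register before byte 7: 0x87
After XOR with byte 0xF4: 0x73

Answer: 0xE6 0xCB 0x91 0x25 0x4A 0x94 0x2F 0x5E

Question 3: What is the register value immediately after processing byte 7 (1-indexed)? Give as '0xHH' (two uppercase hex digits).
After byte 1 (0x9C): reg=0xDD
After byte 2 (0xA4): reg=0x68
After byte 3 (0xDC): reg=0x05
After byte 4 (0xF0): reg=0xC5
After byte 5 (0x58): reg=0xDA
After byte 6 (0x58): reg=0x87
After byte 7 (0xF4): reg=0x5E

Answer: 0x5E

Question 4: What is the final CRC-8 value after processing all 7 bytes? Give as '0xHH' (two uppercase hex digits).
Answer: 0x5E

Derivation:
After byte 1 (0x9C): reg=0xDD
After byte 2 (0xA4): reg=0x68
After byte 3 (0xDC): reg=0x05
After byte 4 (0xF0): reg=0xC5
After byte 5 (0x58): reg=0xDA
After byte 6 (0x58): reg=0x87
After byte 7 (0xF4): reg=0x5E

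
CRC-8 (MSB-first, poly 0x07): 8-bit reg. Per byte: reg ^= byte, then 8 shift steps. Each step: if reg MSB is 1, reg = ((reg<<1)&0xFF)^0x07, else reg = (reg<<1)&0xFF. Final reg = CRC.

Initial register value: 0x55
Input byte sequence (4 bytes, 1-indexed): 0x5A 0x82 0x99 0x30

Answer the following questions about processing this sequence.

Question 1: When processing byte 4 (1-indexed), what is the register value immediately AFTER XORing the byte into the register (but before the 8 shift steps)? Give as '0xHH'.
Register before byte 4: 0x1D
Byte 4: 0x30
0x1D XOR 0x30 = 0x2D

Answer: 0x2D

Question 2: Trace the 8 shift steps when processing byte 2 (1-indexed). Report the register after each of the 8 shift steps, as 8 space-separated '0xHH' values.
After byte 1 (0x5A): reg=0x2D
Register before byte 2: 0x2D
After XOR with byte 0x82: 0xAF

Answer: 0x59 0xB2 0x63 0xC6 0x8B 0x11 0x22 0x44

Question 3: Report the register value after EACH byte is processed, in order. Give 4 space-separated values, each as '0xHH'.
0x2D 0x44 0x1D 0xC3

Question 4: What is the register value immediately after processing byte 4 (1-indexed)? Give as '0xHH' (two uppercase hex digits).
Answer: 0xC3

Derivation:
After byte 1 (0x5A): reg=0x2D
After byte 2 (0x82): reg=0x44
After byte 3 (0x99): reg=0x1D
After byte 4 (0x30): reg=0xC3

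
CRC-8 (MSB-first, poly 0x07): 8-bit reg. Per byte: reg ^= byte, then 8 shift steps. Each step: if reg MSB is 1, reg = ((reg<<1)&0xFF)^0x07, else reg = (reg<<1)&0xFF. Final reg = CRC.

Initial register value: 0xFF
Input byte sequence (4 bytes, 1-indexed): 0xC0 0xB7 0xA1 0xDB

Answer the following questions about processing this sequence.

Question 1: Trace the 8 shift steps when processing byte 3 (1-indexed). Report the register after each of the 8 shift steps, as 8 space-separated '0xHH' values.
After byte 1 (0xC0): reg=0xBD
After byte 2 (0xB7): reg=0x36
Register before byte 3: 0x36
After XOR with byte 0xA1: 0x97

Answer: 0x29 0x52 0xA4 0x4F 0x9E 0x3B 0x76 0xEC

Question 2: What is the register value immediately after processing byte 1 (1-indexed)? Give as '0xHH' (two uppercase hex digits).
Answer: 0xBD

Derivation:
After byte 1 (0xC0): reg=0xBD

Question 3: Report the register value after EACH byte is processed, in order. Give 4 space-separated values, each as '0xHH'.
0xBD 0x36 0xEC 0x85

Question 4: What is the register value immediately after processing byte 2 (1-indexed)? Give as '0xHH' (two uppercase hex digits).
After byte 1 (0xC0): reg=0xBD
After byte 2 (0xB7): reg=0x36

Answer: 0x36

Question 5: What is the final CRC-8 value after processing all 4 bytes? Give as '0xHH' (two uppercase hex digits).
After byte 1 (0xC0): reg=0xBD
After byte 2 (0xB7): reg=0x36
After byte 3 (0xA1): reg=0xEC
After byte 4 (0xDB): reg=0x85

Answer: 0x85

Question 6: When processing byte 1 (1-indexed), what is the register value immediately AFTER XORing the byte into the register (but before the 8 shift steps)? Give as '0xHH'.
Answer: 0x3F

Derivation:
Register before byte 1: 0xFF
Byte 1: 0xC0
0xFF XOR 0xC0 = 0x3F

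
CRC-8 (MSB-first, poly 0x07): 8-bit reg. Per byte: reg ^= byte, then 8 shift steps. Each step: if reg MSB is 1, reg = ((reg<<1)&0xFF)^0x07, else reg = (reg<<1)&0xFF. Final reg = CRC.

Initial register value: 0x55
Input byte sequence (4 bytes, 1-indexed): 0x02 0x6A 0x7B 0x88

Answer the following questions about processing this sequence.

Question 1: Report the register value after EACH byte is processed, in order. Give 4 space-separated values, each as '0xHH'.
0xA2 0x76 0x23 0x58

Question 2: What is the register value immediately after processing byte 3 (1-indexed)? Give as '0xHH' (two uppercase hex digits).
Answer: 0x23

Derivation:
After byte 1 (0x02): reg=0xA2
After byte 2 (0x6A): reg=0x76
After byte 3 (0x7B): reg=0x23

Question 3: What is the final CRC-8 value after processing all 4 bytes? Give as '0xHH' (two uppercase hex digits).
After byte 1 (0x02): reg=0xA2
After byte 2 (0x6A): reg=0x76
After byte 3 (0x7B): reg=0x23
After byte 4 (0x88): reg=0x58

Answer: 0x58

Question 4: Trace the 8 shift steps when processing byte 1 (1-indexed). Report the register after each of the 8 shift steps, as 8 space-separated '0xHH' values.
Register before byte 1: 0x55
After XOR with byte 0x02: 0x57

Answer: 0xAE 0x5B 0xB6 0x6B 0xD6 0xAB 0x51 0xA2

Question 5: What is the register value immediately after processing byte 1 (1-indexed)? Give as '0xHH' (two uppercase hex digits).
Answer: 0xA2

Derivation:
After byte 1 (0x02): reg=0xA2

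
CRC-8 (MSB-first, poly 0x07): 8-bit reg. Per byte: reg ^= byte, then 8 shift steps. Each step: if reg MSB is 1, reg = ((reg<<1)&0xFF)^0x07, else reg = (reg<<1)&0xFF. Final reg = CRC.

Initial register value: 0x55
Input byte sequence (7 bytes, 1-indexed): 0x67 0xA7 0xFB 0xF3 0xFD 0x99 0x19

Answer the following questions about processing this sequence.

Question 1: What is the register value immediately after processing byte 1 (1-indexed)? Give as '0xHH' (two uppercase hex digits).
Answer: 0x9E

Derivation:
After byte 1 (0x67): reg=0x9E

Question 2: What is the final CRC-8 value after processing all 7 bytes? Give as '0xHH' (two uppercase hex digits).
After byte 1 (0x67): reg=0x9E
After byte 2 (0xA7): reg=0xAF
After byte 3 (0xFB): reg=0xAB
After byte 4 (0xF3): reg=0x8F
After byte 5 (0xFD): reg=0x59
After byte 6 (0x99): reg=0x4E
After byte 7 (0x19): reg=0xA2

Answer: 0xA2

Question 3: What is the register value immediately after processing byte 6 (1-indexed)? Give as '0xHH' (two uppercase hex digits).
Answer: 0x4E

Derivation:
After byte 1 (0x67): reg=0x9E
After byte 2 (0xA7): reg=0xAF
After byte 3 (0xFB): reg=0xAB
After byte 4 (0xF3): reg=0x8F
After byte 5 (0xFD): reg=0x59
After byte 6 (0x99): reg=0x4E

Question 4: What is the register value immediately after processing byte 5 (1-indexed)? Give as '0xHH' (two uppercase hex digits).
After byte 1 (0x67): reg=0x9E
After byte 2 (0xA7): reg=0xAF
After byte 3 (0xFB): reg=0xAB
After byte 4 (0xF3): reg=0x8F
After byte 5 (0xFD): reg=0x59

Answer: 0x59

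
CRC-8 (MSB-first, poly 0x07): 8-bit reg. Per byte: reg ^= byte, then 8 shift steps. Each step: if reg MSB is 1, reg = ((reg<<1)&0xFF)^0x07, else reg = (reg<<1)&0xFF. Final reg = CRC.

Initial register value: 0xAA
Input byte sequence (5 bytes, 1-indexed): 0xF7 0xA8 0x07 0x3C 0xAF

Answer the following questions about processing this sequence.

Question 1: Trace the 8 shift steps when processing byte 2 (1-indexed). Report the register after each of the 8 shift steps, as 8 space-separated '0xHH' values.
After byte 1 (0xF7): reg=0x94
Register before byte 2: 0x94
After XOR with byte 0xA8: 0x3C

Answer: 0x78 0xF0 0xE7 0xC9 0x95 0x2D 0x5A 0xB4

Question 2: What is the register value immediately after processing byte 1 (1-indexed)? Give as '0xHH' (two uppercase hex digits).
After byte 1 (0xF7): reg=0x94

Answer: 0x94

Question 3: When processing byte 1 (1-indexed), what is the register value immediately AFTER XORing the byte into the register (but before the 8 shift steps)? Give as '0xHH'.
Answer: 0x5D

Derivation:
Register before byte 1: 0xAA
Byte 1: 0xF7
0xAA XOR 0xF7 = 0x5D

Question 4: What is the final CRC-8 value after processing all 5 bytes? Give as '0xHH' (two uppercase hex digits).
After byte 1 (0xF7): reg=0x94
After byte 2 (0xA8): reg=0xB4
After byte 3 (0x07): reg=0x10
After byte 4 (0x3C): reg=0xC4
After byte 5 (0xAF): reg=0x16

Answer: 0x16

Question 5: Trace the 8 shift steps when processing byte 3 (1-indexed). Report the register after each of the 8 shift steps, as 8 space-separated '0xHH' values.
Answer: 0x61 0xC2 0x83 0x01 0x02 0x04 0x08 0x10

Derivation:
After byte 1 (0xF7): reg=0x94
After byte 2 (0xA8): reg=0xB4
Register before byte 3: 0xB4
After XOR with byte 0x07: 0xB3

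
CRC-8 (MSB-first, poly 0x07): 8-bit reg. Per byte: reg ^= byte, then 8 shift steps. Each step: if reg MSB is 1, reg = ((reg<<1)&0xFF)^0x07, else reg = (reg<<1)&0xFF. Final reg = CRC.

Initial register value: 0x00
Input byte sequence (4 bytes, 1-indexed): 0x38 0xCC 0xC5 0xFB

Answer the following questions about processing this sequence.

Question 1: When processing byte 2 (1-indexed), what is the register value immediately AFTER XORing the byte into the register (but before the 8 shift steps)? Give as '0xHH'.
Answer: 0x64

Derivation:
Register before byte 2: 0xA8
Byte 2: 0xCC
0xA8 XOR 0xCC = 0x64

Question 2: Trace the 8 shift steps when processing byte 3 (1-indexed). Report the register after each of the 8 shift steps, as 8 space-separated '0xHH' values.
Answer: 0xFB 0xF1 0xE5 0xCD 0x9D 0x3D 0x7A 0xF4

Derivation:
After byte 1 (0x38): reg=0xA8
After byte 2 (0xCC): reg=0x3B
Register before byte 3: 0x3B
After XOR with byte 0xC5: 0xFE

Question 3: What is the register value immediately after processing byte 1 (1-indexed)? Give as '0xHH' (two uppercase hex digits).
Answer: 0xA8

Derivation:
After byte 1 (0x38): reg=0xA8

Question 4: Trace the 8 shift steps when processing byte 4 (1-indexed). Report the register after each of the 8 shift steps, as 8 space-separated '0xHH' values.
Answer: 0x1E 0x3C 0x78 0xF0 0xE7 0xC9 0x95 0x2D

Derivation:
After byte 1 (0x38): reg=0xA8
After byte 2 (0xCC): reg=0x3B
After byte 3 (0xC5): reg=0xF4
Register before byte 4: 0xF4
After XOR with byte 0xFB: 0x0F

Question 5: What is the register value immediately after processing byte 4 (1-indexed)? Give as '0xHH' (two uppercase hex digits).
After byte 1 (0x38): reg=0xA8
After byte 2 (0xCC): reg=0x3B
After byte 3 (0xC5): reg=0xF4
After byte 4 (0xFB): reg=0x2D

Answer: 0x2D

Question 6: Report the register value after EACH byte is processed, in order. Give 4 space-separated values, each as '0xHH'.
0xA8 0x3B 0xF4 0x2D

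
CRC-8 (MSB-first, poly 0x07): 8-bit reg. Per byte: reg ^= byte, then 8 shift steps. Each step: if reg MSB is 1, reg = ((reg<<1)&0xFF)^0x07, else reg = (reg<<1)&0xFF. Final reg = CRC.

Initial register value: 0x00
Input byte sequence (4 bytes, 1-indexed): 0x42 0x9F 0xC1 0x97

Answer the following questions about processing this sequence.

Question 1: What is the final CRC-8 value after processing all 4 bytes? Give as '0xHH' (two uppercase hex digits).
After byte 1 (0x42): reg=0xC9
After byte 2 (0x9F): reg=0xA5
After byte 3 (0xC1): reg=0x3B
After byte 4 (0x97): reg=0x4D

Answer: 0x4D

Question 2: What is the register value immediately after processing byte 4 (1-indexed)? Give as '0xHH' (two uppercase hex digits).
Answer: 0x4D

Derivation:
After byte 1 (0x42): reg=0xC9
After byte 2 (0x9F): reg=0xA5
After byte 3 (0xC1): reg=0x3B
After byte 4 (0x97): reg=0x4D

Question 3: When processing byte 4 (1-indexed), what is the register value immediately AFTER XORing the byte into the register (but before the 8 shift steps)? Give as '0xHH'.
Answer: 0xAC

Derivation:
Register before byte 4: 0x3B
Byte 4: 0x97
0x3B XOR 0x97 = 0xAC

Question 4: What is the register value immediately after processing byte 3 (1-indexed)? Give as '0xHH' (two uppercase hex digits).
Answer: 0x3B

Derivation:
After byte 1 (0x42): reg=0xC9
After byte 2 (0x9F): reg=0xA5
After byte 3 (0xC1): reg=0x3B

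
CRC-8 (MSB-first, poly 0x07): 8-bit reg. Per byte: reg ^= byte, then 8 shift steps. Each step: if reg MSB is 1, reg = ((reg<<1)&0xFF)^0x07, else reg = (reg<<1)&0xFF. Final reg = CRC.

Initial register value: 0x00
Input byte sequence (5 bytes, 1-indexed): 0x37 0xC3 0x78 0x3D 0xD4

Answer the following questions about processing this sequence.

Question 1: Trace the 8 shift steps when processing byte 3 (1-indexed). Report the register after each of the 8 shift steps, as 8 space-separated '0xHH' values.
After byte 1 (0x37): reg=0x85
After byte 2 (0xC3): reg=0xD5
Register before byte 3: 0xD5
After XOR with byte 0x78: 0xAD

Answer: 0x5D 0xBA 0x73 0xE6 0xCB 0x91 0x25 0x4A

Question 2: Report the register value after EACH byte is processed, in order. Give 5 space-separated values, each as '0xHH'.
0x85 0xD5 0x4A 0x42 0xEB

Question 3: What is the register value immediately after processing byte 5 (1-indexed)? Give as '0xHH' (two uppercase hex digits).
After byte 1 (0x37): reg=0x85
After byte 2 (0xC3): reg=0xD5
After byte 3 (0x78): reg=0x4A
After byte 4 (0x3D): reg=0x42
After byte 5 (0xD4): reg=0xEB

Answer: 0xEB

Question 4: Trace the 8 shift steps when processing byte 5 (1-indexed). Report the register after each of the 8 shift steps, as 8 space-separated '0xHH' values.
After byte 1 (0x37): reg=0x85
After byte 2 (0xC3): reg=0xD5
After byte 3 (0x78): reg=0x4A
After byte 4 (0x3D): reg=0x42
Register before byte 5: 0x42
After XOR with byte 0xD4: 0x96

Answer: 0x2B 0x56 0xAC 0x5F 0xBE 0x7B 0xF6 0xEB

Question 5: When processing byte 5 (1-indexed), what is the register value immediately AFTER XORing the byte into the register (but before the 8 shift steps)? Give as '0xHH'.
Answer: 0x96

Derivation:
Register before byte 5: 0x42
Byte 5: 0xD4
0x42 XOR 0xD4 = 0x96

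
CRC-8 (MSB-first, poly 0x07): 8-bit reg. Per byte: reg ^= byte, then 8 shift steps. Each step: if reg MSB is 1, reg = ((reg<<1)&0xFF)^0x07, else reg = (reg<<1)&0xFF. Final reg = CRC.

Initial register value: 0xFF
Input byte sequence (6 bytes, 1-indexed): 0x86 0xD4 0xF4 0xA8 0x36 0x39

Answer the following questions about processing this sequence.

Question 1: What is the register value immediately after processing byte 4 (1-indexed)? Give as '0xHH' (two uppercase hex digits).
Answer: 0x01

Derivation:
After byte 1 (0x86): reg=0x68
After byte 2 (0xD4): reg=0x3D
After byte 3 (0xF4): reg=0x71
After byte 4 (0xA8): reg=0x01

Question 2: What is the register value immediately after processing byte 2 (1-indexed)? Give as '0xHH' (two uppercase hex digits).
After byte 1 (0x86): reg=0x68
After byte 2 (0xD4): reg=0x3D

Answer: 0x3D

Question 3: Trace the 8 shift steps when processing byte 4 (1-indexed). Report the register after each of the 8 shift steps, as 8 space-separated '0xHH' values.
After byte 1 (0x86): reg=0x68
After byte 2 (0xD4): reg=0x3D
After byte 3 (0xF4): reg=0x71
Register before byte 4: 0x71
After XOR with byte 0xA8: 0xD9

Answer: 0xB5 0x6D 0xDA 0xB3 0x61 0xC2 0x83 0x01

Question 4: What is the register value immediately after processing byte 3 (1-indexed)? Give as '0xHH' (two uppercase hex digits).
Answer: 0x71

Derivation:
After byte 1 (0x86): reg=0x68
After byte 2 (0xD4): reg=0x3D
After byte 3 (0xF4): reg=0x71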